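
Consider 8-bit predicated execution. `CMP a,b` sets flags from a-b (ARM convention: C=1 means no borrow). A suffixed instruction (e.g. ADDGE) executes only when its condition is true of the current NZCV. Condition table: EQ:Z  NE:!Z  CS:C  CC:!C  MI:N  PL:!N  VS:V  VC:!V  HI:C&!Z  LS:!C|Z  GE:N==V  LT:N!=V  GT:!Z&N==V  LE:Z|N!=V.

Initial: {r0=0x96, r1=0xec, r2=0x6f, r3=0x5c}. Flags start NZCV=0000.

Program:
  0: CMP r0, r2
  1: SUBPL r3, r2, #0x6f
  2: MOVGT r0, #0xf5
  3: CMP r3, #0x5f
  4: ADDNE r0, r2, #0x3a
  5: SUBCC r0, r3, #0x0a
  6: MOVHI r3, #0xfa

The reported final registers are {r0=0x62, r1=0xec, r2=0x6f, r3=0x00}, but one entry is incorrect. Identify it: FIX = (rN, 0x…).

FIX = (r0, 0xf6)

[0] flags=0011 → (cmp)
[1] flags=0011 PL?T → r3=0x00
[2] flags=0011 GT?F → skip
[3] flags=1000 → (cmp)
[4] flags=1000 NE?T → r0=0xa9
[5] flags=1000 CC?T → r0=0xf6
[6] flags=1000 HI?F → skip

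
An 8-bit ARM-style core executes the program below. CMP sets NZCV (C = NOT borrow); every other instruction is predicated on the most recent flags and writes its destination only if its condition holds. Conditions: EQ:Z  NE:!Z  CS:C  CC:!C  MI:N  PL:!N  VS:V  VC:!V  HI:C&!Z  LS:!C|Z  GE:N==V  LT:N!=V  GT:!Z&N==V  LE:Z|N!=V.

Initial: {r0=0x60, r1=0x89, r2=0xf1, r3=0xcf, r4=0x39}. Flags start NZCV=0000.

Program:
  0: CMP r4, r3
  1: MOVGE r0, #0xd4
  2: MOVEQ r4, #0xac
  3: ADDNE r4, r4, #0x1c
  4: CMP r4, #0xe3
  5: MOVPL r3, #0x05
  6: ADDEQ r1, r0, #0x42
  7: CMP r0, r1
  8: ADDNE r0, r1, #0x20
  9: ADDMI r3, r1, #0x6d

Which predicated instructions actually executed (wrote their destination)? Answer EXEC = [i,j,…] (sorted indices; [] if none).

0: ✓ CMP  NZCV=0000
1: ✓ MOVGE  r0←0xd4
2: · MOVEQ
3: ✓ ADDNE  r4←0x55
4: ✓ CMP  NZCV=0000
5: ✓ MOVPL  r3←0x05
6: · ADDEQ
7: ✓ CMP  NZCV=0010
8: ✓ ADDNE  r0←0xa9
9: · ADDMI

EXEC = [1,3,5,8]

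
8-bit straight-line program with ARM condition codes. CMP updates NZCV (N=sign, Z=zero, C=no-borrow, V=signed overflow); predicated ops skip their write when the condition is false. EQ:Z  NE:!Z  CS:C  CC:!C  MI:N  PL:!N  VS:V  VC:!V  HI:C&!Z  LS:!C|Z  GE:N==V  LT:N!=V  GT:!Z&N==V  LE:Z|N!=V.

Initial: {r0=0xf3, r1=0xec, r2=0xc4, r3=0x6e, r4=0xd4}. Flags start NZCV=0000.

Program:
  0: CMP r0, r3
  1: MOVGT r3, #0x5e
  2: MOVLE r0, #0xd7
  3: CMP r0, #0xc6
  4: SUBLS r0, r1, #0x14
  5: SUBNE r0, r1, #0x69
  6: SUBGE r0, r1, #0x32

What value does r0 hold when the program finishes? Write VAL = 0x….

[0] flags=1010 → (cmp)
[1] flags=1010 GT?F → skip
[2] flags=1010 LE?T → r0=0xd7
[3] flags=0010 → (cmp)
[4] flags=0010 LS?F → skip
[5] flags=0010 NE?T → r0=0x83
[6] flags=0010 GE?T → r0=0xba

VAL = 0xba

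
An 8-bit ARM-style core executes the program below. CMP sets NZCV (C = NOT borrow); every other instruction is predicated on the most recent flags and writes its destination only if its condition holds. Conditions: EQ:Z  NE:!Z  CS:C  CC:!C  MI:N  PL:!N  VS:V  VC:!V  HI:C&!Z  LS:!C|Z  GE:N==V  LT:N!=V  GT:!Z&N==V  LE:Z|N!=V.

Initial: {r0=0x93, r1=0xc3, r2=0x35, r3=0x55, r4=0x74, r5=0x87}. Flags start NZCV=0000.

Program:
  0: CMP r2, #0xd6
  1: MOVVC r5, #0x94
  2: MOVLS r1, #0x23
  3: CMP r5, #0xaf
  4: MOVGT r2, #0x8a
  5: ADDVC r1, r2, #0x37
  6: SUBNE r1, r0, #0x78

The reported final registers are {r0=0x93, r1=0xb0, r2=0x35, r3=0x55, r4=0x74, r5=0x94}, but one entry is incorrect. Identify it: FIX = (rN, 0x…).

FIX = (r1, 0x1b)

0: ✓ CMP  NZCV=0000
1: ✓ MOVVC  r5←0x94
2: ✓ MOVLS  r1←0x23
3: ✓ CMP  NZCV=1000
4: · MOVGT
5: ✓ ADDVC  r1←0x6c
6: ✓ SUBNE  r1←0x1b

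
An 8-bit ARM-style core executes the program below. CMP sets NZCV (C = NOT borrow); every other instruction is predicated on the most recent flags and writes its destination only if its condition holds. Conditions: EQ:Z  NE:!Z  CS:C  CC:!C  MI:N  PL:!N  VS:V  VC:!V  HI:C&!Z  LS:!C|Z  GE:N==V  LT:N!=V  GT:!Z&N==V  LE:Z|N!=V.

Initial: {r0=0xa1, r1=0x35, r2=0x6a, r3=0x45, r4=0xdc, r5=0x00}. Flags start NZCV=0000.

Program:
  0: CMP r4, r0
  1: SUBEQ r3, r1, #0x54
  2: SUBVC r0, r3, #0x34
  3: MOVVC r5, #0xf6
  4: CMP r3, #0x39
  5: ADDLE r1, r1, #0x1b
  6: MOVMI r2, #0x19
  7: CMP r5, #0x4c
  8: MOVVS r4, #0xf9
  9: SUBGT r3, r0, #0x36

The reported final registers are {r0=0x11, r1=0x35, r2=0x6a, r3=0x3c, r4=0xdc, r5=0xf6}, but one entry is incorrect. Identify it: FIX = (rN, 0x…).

0: ✓ CMP  NZCV=0010
1: · SUBEQ
2: ✓ SUBVC  r0←0x11
3: ✓ MOVVC  r5←0xf6
4: ✓ CMP  NZCV=0010
5: · ADDLE
6: · MOVMI
7: ✓ CMP  NZCV=1010
8: · MOVVS
9: · SUBGT

FIX = (r3, 0x45)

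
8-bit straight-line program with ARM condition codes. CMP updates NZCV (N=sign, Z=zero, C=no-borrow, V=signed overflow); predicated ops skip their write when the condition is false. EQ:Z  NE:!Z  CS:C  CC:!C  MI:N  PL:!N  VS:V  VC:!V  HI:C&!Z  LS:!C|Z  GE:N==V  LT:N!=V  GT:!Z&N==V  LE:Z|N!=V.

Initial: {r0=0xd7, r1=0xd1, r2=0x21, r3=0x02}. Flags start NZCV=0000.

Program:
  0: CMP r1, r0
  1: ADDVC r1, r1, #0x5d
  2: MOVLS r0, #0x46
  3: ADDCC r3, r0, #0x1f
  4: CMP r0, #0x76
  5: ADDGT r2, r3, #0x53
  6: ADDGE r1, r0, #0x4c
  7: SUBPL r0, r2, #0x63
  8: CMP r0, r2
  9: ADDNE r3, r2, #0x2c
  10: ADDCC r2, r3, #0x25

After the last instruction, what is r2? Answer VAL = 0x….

0: ✓ CMP  NZCV=1000
1: ✓ ADDVC  r1←0x2e
2: ✓ MOVLS  r0←0x46
3: ✓ ADDCC  r3←0x65
4: ✓ CMP  NZCV=1000
5: · ADDGT
6: · ADDGE
7: · SUBPL
8: ✓ CMP  NZCV=0010
9: ✓ ADDNE  r3←0x4d
10: · ADDCC

VAL = 0x21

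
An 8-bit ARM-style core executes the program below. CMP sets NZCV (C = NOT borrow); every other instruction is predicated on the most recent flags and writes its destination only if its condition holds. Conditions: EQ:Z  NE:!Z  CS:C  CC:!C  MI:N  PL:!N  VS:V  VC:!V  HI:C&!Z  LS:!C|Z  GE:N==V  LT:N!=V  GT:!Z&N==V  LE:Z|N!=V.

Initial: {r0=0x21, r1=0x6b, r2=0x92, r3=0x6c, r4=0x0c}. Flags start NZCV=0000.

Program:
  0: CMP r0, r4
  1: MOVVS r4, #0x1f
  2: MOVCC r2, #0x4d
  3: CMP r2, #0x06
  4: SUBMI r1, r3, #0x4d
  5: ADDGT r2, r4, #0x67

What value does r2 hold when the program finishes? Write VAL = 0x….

[0] flags=0010 → (cmp)
[1] flags=0010 VS?F → skip
[2] flags=0010 CC?F → skip
[3] flags=1010 → (cmp)
[4] flags=1010 MI?T → r1=0x1f
[5] flags=1010 GT?F → skip

VAL = 0x92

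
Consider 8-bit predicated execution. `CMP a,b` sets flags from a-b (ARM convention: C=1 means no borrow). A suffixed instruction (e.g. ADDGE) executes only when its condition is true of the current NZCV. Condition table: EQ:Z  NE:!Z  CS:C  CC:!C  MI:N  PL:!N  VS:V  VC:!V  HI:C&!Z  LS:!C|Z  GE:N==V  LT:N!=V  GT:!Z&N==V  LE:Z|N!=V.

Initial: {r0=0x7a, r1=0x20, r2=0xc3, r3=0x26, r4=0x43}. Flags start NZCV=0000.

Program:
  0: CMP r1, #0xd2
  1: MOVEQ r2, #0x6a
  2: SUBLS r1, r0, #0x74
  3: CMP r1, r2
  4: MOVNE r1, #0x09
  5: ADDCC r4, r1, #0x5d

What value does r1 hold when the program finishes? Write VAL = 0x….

VAL = 0x09

0: ✓ CMP  NZCV=0000
1: · MOVEQ
2: ✓ SUBLS  r1←0x06
3: ✓ CMP  NZCV=0000
4: ✓ MOVNE  r1←0x09
5: ✓ ADDCC  r4←0x66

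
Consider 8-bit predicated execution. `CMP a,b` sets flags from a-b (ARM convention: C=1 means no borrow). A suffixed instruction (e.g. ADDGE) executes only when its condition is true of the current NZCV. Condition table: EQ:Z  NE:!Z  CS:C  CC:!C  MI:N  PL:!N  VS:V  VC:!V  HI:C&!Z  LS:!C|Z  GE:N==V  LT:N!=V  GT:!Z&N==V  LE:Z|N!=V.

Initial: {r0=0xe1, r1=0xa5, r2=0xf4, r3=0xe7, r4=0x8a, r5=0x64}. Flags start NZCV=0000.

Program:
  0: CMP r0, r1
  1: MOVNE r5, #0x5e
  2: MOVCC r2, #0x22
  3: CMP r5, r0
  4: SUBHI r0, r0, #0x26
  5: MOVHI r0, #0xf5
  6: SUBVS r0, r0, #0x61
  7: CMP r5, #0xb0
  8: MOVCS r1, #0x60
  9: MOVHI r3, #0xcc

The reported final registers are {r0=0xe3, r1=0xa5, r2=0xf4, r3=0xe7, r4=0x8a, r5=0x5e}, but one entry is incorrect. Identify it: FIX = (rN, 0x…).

0: ✓ CMP  NZCV=0010
1: ✓ MOVNE  r5←0x5e
2: · MOVCC
3: ✓ CMP  NZCV=0000
4: · SUBHI
5: · MOVHI
6: · SUBVS
7: ✓ CMP  NZCV=1001
8: · MOVCS
9: · MOVHI

FIX = (r0, 0xe1)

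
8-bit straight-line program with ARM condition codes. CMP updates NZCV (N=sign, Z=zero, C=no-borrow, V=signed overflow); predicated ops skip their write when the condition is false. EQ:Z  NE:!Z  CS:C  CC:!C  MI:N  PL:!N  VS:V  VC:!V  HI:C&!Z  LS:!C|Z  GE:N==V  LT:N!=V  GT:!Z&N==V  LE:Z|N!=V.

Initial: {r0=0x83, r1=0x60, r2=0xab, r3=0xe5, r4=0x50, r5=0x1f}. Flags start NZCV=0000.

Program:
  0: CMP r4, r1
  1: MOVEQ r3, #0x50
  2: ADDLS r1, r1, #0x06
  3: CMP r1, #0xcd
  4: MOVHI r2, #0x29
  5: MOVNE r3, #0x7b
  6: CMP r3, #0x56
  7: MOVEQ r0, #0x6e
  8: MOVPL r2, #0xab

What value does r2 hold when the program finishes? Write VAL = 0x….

[0] flags=1000 → (cmp)
[1] flags=1000 EQ?F → skip
[2] flags=1000 LS?T → r1=0x66
[3] flags=1001 → (cmp)
[4] flags=1001 HI?F → skip
[5] flags=1001 NE?T → r3=0x7b
[6] flags=0010 → (cmp)
[7] flags=0010 EQ?F → skip
[8] flags=0010 PL?T → r2=0xab

VAL = 0xab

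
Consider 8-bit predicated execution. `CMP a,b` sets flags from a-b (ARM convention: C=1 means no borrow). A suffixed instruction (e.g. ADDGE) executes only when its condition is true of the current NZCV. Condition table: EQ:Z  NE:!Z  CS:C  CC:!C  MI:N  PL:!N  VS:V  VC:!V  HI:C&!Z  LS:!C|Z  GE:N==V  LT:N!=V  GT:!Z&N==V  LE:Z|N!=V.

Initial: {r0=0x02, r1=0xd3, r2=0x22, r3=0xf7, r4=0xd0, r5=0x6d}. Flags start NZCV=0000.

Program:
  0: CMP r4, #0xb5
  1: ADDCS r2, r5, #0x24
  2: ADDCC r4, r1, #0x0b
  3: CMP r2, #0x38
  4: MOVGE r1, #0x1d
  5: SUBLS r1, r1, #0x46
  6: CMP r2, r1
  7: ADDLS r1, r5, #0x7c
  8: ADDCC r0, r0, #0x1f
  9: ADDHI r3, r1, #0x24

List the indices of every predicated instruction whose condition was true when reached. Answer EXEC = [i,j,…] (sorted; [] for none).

[0] flags=0010 → (cmp)
[1] flags=0010 CS?T → r2=0x91
[2] flags=0010 CC?F → skip
[3] flags=0011 → (cmp)
[4] flags=0011 GE?F → skip
[5] flags=0011 LS?F → skip
[6] flags=1000 → (cmp)
[7] flags=1000 LS?T → r1=0xe9
[8] flags=1000 CC?T → r0=0x21
[9] flags=1000 HI?F → skip

EXEC = [1,7,8]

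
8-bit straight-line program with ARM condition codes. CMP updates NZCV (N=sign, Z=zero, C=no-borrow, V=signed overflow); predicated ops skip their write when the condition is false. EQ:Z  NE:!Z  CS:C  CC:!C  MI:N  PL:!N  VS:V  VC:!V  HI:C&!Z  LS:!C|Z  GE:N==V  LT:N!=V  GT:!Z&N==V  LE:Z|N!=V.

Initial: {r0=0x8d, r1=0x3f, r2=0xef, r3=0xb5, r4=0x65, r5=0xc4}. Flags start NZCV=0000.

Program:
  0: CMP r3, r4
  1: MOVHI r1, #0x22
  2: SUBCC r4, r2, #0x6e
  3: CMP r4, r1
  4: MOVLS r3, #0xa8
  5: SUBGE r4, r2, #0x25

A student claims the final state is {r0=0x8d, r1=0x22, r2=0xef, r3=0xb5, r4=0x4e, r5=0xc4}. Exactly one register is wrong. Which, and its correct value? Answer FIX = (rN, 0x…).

FIX = (r4, 0xca)

0: ✓ CMP  NZCV=0011
1: ✓ MOVHI  r1←0x22
2: · SUBCC
3: ✓ CMP  NZCV=0010
4: · MOVLS
5: ✓ SUBGE  r4←0xca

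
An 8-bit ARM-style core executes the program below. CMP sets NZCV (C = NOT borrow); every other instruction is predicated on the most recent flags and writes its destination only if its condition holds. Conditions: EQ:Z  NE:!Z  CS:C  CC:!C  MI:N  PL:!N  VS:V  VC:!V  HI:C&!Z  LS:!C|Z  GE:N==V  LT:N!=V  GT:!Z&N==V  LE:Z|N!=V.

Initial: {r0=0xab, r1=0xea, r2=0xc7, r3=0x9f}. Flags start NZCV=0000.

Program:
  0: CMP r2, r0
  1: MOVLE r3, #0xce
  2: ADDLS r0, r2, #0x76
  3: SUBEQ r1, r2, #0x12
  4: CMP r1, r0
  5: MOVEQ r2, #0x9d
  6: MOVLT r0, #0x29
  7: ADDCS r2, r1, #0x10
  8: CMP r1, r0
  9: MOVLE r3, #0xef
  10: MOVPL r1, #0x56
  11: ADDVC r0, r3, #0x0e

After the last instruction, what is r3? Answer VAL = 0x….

VAL = 0x9f

[0] flags=0010 → (cmp)
[1] flags=0010 LE?F → skip
[2] flags=0010 LS?F → skip
[3] flags=0010 EQ?F → skip
[4] flags=0010 → (cmp)
[5] flags=0010 EQ?F → skip
[6] flags=0010 LT?F → skip
[7] flags=0010 CS?T → r2=0xfa
[8] flags=0010 → (cmp)
[9] flags=0010 LE?F → skip
[10] flags=0010 PL?T → r1=0x56
[11] flags=0010 VC?T → r0=0xad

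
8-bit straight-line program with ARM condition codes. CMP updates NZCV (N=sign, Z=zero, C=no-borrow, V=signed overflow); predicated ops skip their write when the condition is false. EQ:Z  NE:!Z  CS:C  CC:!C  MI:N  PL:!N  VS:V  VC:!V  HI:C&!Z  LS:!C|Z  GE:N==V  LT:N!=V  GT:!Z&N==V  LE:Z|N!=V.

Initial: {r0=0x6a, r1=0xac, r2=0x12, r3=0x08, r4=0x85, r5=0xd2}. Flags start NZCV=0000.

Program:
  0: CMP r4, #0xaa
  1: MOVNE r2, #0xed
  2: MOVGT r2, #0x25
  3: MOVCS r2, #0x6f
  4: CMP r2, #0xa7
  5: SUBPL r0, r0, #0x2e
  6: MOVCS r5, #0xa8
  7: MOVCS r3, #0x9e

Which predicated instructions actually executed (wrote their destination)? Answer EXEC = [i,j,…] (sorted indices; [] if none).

EXEC = [1,5,6,7]

[0] flags=1000 → (cmp)
[1] flags=1000 NE?T → r2=0xed
[2] flags=1000 GT?F → skip
[3] flags=1000 CS?F → skip
[4] flags=0010 → (cmp)
[5] flags=0010 PL?T → r0=0x3c
[6] flags=0010 CS?T → r5=0xa8
[7] flags=0010 CS?T → r3=0x9e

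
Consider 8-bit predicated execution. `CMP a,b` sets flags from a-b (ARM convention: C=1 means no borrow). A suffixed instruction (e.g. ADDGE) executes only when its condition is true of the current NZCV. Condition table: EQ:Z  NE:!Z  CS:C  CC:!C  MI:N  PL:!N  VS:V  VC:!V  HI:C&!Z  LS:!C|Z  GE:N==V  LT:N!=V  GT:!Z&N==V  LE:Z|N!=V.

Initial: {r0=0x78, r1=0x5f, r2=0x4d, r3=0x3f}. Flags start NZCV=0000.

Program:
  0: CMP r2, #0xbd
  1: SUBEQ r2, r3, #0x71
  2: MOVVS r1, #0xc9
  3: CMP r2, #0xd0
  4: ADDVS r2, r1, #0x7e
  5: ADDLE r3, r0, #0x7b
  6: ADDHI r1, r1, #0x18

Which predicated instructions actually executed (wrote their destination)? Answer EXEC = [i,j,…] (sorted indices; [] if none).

EXEC = [2]

0: ✓ CMP  NZCV=1001
1: · SUBEQ
2: ✓ MOVVS  r1←0xc9
3: ✓ CMP  NZCV=0000
4: · ADDVS
5: · ADDLE
6: · ADDHI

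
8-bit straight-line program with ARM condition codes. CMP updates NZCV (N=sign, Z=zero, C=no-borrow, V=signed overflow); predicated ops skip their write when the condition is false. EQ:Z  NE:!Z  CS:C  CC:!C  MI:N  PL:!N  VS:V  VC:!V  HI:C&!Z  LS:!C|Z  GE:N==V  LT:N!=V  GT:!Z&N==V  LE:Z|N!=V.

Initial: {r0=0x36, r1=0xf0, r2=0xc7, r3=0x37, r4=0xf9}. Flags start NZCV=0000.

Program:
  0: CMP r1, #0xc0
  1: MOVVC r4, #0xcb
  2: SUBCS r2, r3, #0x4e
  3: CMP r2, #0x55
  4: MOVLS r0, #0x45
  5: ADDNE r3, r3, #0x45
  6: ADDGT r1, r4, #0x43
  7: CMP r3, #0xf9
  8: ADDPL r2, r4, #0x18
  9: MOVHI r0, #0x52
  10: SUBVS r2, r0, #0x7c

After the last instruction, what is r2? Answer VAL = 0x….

VAL = 0xba

0: ✓ CMP  NZCV=0010
1: ✓ MOVVC  r4←0xcb
2: ✓ SUBCS  r2←0xe9
3: ✓ CMP  NZCV=1010
4: · MOVLS
5: ✓ ADDNE  r3←0x7c
6: · ADDGT
7: ✓ CMP  NZCV=1001
8: · ADDPL
9: · MOVHI
10: ✓ SUBVS  r2←0xba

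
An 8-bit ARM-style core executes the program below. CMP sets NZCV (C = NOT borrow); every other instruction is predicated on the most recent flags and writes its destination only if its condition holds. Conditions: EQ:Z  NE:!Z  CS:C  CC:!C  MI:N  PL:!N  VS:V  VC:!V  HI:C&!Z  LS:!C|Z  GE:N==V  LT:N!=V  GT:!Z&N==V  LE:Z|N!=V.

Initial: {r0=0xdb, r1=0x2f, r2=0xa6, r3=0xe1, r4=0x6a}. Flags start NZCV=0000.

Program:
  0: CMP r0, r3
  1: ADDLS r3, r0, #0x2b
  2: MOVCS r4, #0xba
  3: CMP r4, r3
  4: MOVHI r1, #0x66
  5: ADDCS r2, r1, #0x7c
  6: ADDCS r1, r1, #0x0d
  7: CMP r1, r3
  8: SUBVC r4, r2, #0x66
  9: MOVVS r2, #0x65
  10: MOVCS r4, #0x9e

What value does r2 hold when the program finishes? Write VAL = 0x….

0: ✓ CMP  NZCV=1000
1: ✓ ADDLS  r3←0x06
2: · MOVCS
3: ✓ CMP  NZCV=0010
4: ✓ MOVHI  r1←0x66
5: ✓ ADDCS  r2←0xe2
6: ✓ ADDCS  r1←0x73
7: ✓ CMP  NZCV=0010
8: ✓ SUBVC  r4←0x7c
9: · MOVVS
10: ✓ MOVCS  r4←0x9e

VAL = 0xe2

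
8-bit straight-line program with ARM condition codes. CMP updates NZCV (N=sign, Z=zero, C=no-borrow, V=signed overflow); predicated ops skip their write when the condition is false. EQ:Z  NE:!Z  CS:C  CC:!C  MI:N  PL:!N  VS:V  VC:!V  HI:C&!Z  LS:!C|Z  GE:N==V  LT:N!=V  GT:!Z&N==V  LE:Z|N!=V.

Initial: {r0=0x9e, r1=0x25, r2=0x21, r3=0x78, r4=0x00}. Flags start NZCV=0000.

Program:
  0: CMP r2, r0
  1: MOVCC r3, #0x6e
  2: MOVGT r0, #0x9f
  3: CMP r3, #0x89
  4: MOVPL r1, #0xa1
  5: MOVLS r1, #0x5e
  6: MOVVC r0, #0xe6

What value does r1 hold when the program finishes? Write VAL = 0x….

VAL = 0x5e

0: ✓ CMP  NZCV=1001
1: ✓ MOVCC  r3←0x6e
2: ✓ MOVGT  r0←0x9f
3: ✓ CMP  NZCV=1001
4: · MOVPL
5: ✓ MOVLS  r1←0x5e
6: · MOVVC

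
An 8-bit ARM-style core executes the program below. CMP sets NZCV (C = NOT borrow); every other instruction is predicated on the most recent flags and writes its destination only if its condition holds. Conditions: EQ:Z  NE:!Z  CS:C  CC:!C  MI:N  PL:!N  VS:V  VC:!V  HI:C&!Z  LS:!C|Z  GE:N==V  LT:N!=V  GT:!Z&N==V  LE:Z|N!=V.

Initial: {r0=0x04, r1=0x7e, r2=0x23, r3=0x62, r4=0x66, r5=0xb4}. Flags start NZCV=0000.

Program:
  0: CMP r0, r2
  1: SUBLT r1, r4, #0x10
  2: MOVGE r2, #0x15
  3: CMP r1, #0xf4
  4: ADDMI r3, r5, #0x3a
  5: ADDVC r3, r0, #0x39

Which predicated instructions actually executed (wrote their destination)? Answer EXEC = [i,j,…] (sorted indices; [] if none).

[0] flags=1000 → (cmp)
[1] flags=1000 LT?T → r1=0x56
[2] flags=1000 GE?F → skip
[3] flags=0000 → (cmp)
[4] flags=0000 MI?F → skip
[5] flags=0000 VC?T → r3=0x3d

EXEC = [1,5]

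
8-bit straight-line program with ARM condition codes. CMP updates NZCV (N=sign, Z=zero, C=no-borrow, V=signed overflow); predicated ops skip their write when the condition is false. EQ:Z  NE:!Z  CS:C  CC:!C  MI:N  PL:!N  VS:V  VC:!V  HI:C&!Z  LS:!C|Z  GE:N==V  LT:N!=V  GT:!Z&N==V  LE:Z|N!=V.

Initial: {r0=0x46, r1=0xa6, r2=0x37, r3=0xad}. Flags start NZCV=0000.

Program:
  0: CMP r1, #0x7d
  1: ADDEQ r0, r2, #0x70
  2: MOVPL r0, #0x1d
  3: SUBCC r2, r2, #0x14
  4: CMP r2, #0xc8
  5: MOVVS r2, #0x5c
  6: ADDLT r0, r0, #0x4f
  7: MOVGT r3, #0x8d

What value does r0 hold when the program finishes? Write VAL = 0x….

0: ✓ CMP  NZCV=0011
1: · ADDEQ
2: ✓ MOVPL  r0←0x1d
3: · SUBCC
4: ✓ CMP  NZCV=0000
5: · MOVVS
6: · ADDLT
7: ✓ MOVGT  r3←0x8d

VAL = 0x1d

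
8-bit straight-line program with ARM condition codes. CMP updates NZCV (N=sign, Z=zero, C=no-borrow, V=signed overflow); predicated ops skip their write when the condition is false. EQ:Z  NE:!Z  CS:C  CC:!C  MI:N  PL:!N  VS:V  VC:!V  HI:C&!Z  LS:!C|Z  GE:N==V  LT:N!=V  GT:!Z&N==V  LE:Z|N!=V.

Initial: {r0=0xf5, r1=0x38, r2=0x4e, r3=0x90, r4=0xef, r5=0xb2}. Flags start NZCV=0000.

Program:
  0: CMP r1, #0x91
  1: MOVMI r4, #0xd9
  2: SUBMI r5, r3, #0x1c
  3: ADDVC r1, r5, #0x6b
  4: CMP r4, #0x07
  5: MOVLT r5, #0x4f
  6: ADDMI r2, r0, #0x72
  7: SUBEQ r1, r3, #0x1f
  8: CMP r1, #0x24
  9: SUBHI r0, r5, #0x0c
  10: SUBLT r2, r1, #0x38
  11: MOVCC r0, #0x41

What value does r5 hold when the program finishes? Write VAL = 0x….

[0] flags=1001 → (cmp)
[1] flags=1001 MI?T → r4=0xd9
[2] flags=1001 MI?T → r5=0x74
[3] flags=1001 VC?F → skip
[4] flags=1010 → (cmp)
[5] flags=1010 LT?T → r5=0x4f
[6] flags=1010 MI?T → r2=0x67
[7] flags=1010 EQ?F → skip
[8] flags=0010 → (cmp)
[9] flags=0010 HI?T → r0=0x43
[10] flags=0010 LT?F → skip
[11] flags=0010 CC?F → skip

VAL = 0x4f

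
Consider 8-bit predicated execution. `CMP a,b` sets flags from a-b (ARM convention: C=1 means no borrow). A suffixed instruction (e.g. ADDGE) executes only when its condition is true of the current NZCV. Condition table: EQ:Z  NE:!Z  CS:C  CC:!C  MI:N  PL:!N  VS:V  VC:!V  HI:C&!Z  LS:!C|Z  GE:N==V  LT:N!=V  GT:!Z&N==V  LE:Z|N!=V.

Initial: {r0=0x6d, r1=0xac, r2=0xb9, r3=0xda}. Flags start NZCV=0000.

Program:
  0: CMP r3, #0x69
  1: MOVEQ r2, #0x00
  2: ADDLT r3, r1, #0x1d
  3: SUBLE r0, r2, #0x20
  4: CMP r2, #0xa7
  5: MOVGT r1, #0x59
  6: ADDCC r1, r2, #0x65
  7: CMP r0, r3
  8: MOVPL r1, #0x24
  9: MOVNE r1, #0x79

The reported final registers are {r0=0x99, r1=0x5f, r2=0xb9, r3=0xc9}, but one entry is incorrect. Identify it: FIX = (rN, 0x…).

FIX = (r1, 0x79)

[0] flags=0011 → (cmp)
[1] flags=0011 EQ?F → skip
[2] flags=0011 LT?T → r3=0xc9
[3] flags=0011 LE?T → r0=0x99
[4] flags=0010 → (cmp)
[5] flags=0010 GT?T → r1=0x59
[6] flags=0010 CC?F → skip
[7] flags=1000 → (cmp)
[8] flags=1000 PL?F → skip
[9] flags=1000 NE?T → r1=0x79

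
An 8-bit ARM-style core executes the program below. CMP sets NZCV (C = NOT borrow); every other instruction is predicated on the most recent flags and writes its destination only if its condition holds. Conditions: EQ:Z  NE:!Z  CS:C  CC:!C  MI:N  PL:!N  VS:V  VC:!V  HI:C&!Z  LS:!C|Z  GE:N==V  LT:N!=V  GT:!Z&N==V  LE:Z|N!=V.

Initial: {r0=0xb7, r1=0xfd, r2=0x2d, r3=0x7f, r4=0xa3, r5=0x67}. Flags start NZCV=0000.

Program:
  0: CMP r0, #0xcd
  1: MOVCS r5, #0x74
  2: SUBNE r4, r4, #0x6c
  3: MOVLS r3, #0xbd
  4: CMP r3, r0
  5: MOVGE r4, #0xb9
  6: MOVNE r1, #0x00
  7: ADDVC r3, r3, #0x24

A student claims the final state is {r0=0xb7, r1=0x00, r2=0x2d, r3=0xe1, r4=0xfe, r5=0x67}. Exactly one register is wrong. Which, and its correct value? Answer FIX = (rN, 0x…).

FIX = (r4, 0xb9)

0: ✓ CMP  NZCV=1000
1: · MOVCS
2: ✓ SUBNE  r4←0x37
3: ✓ MOVLS  r3←0xbd
4: ✓ CMP  NZCV=0010
5: ✓ MOVGE  r4←0xb9
6: ✓ MOVNE  r1←0x00
7: ✓ ADDVC  r3←0xe1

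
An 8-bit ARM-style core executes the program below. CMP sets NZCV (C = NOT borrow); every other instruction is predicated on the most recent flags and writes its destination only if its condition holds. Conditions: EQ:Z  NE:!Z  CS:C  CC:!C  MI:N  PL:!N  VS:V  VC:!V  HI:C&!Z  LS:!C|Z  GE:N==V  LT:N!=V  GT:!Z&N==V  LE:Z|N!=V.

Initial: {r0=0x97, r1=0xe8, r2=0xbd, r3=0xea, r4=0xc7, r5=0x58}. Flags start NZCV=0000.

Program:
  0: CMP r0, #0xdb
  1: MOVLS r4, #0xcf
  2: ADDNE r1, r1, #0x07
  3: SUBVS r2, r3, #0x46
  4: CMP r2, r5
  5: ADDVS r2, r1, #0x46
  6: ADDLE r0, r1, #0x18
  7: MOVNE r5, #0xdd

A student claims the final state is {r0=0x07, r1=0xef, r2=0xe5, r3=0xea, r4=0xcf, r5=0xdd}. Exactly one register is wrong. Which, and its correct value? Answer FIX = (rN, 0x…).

FIX = (r2, 0x35)

0: ✓ CMP  NZCV=1000
1: ✓ MOVLS  r4←0xcf
2: ✓ ADDNE  r1←0xef
3: · SUBVS
4: ✓ CMP  NZCV=0011
5: ✓ ADDVS  r2←0x35
6: ✓ ADDLE  r0←0x07
7: ✓ MOVNE  r5←0xdd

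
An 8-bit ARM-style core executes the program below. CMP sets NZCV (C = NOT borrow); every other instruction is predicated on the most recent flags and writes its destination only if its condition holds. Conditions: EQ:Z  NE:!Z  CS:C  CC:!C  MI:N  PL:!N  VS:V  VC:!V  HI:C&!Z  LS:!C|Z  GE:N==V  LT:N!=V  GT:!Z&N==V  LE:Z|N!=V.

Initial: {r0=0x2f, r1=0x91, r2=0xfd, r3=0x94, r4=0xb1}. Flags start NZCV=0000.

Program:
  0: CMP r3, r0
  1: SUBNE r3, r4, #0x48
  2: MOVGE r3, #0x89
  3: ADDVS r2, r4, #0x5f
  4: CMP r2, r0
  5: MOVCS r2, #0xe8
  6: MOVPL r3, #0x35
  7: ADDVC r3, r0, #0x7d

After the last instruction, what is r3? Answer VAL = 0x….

VAL = 0xac

[0] flags=0011 → (cmp)
[1] flags=0011 NE?T → r3=0x69
[2] flags=0011 GE?F → skip
[3] flags=0011 VS?T → r2=0x10
[4] flags=1000 → (cmp)
[5] flags=1000 CS?F → skip
[6] flags=1000 PL?F → skip
[7] flags=1000 VC?T → r3=0xac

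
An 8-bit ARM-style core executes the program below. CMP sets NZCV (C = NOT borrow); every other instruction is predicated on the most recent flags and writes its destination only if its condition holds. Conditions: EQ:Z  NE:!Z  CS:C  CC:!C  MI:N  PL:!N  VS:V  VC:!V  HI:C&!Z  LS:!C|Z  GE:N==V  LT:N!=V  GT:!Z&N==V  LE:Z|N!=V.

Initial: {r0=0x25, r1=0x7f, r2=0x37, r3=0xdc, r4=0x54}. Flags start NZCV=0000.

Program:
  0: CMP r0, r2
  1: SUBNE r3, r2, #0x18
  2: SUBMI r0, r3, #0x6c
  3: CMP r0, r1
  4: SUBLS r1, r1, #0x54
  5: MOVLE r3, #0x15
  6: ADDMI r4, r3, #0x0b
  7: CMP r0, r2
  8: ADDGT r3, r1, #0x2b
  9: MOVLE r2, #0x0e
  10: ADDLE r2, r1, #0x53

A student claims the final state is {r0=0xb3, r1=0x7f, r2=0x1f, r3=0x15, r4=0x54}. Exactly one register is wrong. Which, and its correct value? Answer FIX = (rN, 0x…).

[0] flags=1000 → (cmp)
[1] flags=1000 NE?T → r3=0x1f
[2] flags=1000 MI?T → r0=0xb3
[3] flags=0011 → (cmp)
[4] flags=0011 LS?F → skip
[5] flags=0011 LE?T → r3=0x15
[6] flags=0011 MI?F → skip
[7] flags=0011 → (cmp)
[8] flags=0011 GT?F → skip
[9] flags=0011 LE?T → r2=0x0e
[10] flags=0011 LE?T → r2=0xd2

FIX = (r2, 0xd2)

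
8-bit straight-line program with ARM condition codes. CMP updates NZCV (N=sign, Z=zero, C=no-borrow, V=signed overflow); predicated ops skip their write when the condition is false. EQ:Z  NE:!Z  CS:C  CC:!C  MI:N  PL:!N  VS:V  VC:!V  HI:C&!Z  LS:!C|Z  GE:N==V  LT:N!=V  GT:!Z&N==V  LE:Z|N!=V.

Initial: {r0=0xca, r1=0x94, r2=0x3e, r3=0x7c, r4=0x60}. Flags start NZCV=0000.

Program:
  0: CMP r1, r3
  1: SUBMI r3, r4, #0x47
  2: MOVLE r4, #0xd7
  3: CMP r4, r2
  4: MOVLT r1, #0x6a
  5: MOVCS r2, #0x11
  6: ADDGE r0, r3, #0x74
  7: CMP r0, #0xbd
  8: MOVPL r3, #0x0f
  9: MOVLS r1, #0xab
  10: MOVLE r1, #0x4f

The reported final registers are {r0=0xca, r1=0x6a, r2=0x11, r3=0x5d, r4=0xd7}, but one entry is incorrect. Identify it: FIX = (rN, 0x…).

FIX = (r3, 0x0f)

[0] flags=0011 → (cmp)
[1] flags=0011 MI?F → skip
[2] flags=0011 LE?T → r4=0xd7
[3] flags=1010 → (cmp)
[4] flags=1010 LT?T → r1=0x6a
[5] flags=1010 CS?T → r2=0x11
[6] flags=1010 GE?F → skip
[7] flags=0010 → (cmp)
[8] flags=0010 PL?T → r3=0x0f
[9] flags=0010 LS?F → skip
[10] flags=0010 LE?F → skip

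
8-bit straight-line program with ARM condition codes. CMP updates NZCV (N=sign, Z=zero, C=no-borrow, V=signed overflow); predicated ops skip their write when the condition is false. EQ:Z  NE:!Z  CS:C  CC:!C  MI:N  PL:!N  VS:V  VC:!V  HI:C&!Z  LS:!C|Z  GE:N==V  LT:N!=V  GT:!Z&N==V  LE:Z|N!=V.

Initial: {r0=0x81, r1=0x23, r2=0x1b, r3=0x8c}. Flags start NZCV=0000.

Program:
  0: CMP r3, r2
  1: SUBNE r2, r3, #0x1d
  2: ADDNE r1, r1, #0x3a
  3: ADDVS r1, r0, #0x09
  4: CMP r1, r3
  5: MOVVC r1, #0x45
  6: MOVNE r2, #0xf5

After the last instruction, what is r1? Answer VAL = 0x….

VAL = 0x45

[0] flags=0011 → (cmp)
[1] flags=0011 NE?T → r2=0x6f
[2] flags=0011 NE?T → r1=0x5d
[3] flags=0011 VS?T → r1=0x8a
[4] flags=1000 → (cmp)
[5] flags=1000 VC?T → r1=0x45
[6] flags=1000 NE?T → r2=0xf5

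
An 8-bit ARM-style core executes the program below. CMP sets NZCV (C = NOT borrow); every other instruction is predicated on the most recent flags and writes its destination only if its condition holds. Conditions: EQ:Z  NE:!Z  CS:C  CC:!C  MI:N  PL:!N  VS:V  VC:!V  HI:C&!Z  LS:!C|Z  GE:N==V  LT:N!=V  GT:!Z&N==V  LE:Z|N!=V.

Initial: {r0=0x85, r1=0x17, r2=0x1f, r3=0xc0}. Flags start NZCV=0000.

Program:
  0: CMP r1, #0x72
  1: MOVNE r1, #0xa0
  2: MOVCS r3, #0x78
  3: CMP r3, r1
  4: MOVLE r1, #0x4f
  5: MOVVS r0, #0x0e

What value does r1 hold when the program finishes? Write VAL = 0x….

0: ✓ CMP  NZCV=1000
1: ✓ MOVNE  r1←0xa0
2: · MOVCS
3: ✓ CMP  NZCV=0010
4: · MOVLE
5: · MOVVS

VAL = 0xa0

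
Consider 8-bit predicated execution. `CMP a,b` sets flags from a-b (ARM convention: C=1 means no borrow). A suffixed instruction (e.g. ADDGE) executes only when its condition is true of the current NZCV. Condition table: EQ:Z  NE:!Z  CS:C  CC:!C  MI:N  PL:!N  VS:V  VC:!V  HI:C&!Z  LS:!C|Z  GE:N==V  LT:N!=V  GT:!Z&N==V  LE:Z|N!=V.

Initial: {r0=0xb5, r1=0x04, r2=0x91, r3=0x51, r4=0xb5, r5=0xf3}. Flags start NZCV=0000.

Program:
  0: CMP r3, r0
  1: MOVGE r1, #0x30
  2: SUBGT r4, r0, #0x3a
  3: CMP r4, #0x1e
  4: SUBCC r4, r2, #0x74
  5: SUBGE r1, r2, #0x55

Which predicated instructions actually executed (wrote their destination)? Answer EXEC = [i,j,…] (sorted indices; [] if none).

EXEC = [1,2,5]

[0] flags=1001 → (cmp)
[1] flags=1001 GE?T → r1=0x30
[2] flags=1001 GT?T → r4=0x7b
[3] flags=0010 → (cmp)
[4] flags=0010 CC?F → skip
[5] flags=0010 GE?T → r1=0x3c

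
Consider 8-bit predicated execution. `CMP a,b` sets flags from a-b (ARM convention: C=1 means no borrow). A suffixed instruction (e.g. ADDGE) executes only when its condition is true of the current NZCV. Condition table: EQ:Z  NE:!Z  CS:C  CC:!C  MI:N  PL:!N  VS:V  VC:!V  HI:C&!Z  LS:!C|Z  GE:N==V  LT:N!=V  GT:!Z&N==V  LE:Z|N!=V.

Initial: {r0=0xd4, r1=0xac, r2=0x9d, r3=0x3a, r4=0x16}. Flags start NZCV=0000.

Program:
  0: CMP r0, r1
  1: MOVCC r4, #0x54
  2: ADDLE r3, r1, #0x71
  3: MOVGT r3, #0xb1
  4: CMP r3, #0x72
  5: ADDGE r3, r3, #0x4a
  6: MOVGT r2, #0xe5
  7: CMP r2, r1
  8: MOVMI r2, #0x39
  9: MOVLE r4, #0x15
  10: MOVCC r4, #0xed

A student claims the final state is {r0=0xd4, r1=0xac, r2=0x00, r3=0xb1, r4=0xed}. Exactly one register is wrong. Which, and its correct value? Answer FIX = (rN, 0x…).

FIX = (r2, 0x39)

[0] flags=0010 → (cmp)
[1] flags=0010 CC?F → skip
[2] flags=0010 LE?F → skip
[3] flags=0010 GT?T → r3=0xb1
[4] flags=0011 → (cmp)
[5] flags=0011 GE?F → skip
[6] flags=0011 GT?F → skip
[7] flags=1000 → (cmp)
[8] flags=1000 MI?T → r2=0x39
[9] flags=1000 LE?T → r4=0x15
[10] flags=1000 CC?T → r4=0xed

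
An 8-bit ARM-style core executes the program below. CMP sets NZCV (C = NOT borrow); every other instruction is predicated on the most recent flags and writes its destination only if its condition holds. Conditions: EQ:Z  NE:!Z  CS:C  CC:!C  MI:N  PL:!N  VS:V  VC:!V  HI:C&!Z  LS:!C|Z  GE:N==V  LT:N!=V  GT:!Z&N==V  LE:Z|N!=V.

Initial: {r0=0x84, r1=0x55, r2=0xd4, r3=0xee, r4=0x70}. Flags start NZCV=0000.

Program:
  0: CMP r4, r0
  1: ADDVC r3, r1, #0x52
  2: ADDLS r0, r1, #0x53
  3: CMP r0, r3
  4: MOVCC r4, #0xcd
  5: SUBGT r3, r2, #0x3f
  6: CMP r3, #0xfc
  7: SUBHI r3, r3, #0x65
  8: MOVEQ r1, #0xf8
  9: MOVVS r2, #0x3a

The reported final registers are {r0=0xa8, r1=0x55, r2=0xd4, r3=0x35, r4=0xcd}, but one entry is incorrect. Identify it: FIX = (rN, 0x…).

FIX = (r3, 0xee)

0: ✓ CMP  NZCV=1001
1: · ADDVC
2: ✓ ADDLS  r0←0xa8
3: ✓ CMP  NZCV=1000
4: ✓ MOVCC  r4←0xcd
5: · SUBGT
6: ✓ CMP  NZCV=1000
7: · SUBHI
8: · MOVEQ
9: · MOVVS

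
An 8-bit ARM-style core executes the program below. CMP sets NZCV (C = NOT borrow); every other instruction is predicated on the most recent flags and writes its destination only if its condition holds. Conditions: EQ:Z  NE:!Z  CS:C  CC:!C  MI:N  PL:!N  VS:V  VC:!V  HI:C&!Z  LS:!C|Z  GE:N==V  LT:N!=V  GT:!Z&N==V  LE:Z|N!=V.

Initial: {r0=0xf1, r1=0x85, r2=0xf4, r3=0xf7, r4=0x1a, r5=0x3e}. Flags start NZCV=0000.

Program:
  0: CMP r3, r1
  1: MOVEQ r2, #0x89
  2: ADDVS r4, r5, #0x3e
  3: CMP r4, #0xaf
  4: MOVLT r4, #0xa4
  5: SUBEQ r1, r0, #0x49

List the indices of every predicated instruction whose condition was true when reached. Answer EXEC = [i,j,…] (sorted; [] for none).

[0] flags=0010 → (cmp)
[1] flags=0010 EQ?F → skip
[2] flags=0010 VS?F → skip
[3] flags=0000 → (cmp)
[4] flags=0000 LT?F → skip
[5] flags=0000 EQ?F → skip

EXEC = []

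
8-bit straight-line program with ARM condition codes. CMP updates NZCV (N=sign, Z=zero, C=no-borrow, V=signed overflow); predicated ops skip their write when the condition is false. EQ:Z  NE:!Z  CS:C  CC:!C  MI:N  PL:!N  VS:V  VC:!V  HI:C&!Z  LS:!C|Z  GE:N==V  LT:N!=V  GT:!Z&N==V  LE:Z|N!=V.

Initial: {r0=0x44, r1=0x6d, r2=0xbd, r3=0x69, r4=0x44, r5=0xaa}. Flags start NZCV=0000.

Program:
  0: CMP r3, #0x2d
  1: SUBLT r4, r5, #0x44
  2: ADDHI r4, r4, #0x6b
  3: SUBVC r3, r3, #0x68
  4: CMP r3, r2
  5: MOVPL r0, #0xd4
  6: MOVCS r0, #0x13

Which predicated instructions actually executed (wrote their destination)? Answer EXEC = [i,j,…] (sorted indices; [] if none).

[0] flags=0010 → (cmp)
[1] flags=0010 LT?F → skip
[2] flags=0010 HI?T → r4=0xaf
[3] flags=0010 VC?T → r3=0x01
[4] flags=0000 → (cmp)
[5] flags=0000 PL?T → r0=0xd4
[6] flags=0000 CS?F → skip

EXEC = [2,3,5]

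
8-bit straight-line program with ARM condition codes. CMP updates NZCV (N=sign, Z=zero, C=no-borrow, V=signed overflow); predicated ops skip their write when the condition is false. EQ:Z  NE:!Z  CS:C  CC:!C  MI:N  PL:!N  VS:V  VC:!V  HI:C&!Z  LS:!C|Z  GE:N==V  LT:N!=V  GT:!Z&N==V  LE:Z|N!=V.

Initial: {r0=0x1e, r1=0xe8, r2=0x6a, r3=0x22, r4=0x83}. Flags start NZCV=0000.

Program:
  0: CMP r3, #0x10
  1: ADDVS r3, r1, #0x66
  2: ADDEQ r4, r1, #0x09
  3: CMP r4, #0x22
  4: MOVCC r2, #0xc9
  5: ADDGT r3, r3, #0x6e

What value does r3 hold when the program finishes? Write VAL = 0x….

[0] flags=0010 → (cmp)
[1] flags=0010 VS?F → skip
[2] flags=0010 EQ?F → skip
[3] flags=0011 → (cmp)
[4] flags=0011 CC?F → skip
[5] flags=0011 GT?F → skip

VAL = 0x22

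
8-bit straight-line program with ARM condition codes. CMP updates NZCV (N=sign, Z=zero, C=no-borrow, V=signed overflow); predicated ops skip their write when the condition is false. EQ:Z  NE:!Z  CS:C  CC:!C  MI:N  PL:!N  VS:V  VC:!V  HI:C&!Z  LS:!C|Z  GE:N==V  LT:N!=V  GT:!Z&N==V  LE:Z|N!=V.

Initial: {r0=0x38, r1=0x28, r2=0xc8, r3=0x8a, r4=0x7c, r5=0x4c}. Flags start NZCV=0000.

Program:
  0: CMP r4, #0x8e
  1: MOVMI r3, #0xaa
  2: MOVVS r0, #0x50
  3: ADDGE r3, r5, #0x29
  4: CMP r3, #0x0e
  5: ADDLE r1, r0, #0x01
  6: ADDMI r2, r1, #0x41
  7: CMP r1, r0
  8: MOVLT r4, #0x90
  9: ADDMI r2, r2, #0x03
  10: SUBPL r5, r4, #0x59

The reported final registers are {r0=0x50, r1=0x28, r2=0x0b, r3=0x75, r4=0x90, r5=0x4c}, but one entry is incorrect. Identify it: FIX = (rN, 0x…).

FIX = (r2, 0xcb)

[0] flags=1001 → (cmp)
[1] flags=1001 MI?T → r3=0xaa
[2] flags=1001 VS?T → r0=0x50
[3] flags=1001 GE?T → r3=0x75
[4] flags=0010 → (cmp)
[5] flags=0010 LE?F → skip
[6] flags=0010 MI?F → skip
[7] flags=1000 → (cmp)
[8] flags=1000 LT?T → r4=0x90
[9] flags=1000 MI?T → r2=0xcb
[10] flags=1000 PL?F → skip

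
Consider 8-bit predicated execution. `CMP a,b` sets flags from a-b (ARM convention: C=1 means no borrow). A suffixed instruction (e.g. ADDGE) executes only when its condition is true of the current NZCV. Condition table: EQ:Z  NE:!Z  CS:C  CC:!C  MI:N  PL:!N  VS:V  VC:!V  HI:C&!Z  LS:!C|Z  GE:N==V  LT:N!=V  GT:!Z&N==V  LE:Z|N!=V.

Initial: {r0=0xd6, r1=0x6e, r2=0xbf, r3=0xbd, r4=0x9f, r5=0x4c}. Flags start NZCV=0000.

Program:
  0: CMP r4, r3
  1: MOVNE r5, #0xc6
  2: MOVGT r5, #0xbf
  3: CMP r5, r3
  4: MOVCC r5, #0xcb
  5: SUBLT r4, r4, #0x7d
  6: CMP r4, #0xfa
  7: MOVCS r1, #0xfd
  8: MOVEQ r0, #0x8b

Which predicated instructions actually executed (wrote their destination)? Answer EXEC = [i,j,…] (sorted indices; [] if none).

0: ✓ CMP  NZCV=1000
1: ✓ MOVNE  r5←0xc6
2: · MOVGT
3: ✓ CMP  NZCV=0010
4: · MOVCC
5: · SUBLT
6: ✓ CMP  NZCV=1000
7: · MOVCS
8: · MOVEQ

EXEC = [1]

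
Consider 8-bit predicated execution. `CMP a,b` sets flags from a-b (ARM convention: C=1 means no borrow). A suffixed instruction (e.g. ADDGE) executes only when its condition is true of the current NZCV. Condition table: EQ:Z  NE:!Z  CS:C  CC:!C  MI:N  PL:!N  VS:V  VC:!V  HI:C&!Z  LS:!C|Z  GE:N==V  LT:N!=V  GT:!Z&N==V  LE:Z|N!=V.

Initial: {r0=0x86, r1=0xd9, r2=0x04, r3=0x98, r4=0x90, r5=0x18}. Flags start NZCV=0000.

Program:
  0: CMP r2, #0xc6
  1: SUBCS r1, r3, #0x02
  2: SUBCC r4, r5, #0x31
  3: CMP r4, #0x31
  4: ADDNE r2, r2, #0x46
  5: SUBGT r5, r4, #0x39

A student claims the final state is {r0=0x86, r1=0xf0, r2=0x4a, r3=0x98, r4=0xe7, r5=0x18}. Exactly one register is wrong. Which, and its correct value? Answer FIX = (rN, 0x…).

0: ✓ CMP  NZCV=0000
1: · SUBCS
2: ✓ SUBCC  r4←0xe7
3: ✓ CMP  NZCV=1010
4: ✓ ADDNE  r2←0x4a
5: · SUBGT

FIX = (r1, 0xd9)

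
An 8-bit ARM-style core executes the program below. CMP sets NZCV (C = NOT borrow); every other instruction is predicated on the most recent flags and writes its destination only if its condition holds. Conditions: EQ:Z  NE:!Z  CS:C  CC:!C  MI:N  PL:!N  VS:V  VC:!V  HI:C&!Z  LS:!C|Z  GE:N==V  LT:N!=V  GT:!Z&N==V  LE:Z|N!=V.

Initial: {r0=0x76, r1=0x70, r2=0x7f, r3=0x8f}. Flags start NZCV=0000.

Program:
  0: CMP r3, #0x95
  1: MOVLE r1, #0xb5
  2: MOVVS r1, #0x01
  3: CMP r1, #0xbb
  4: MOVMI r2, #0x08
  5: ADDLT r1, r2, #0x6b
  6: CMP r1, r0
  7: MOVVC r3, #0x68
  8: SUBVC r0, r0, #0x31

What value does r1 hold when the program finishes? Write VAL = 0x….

VAL = 0x73

[0] flags=1000 → (cmp)
[1] flags=1000 LE?T → r1=0xb5
[2] flags=1000 VS?F → skip
[3] flags=1000 → (cmp)
[4] flags=1000 MI?T → r2=0x08
[5] flags=1000 LT?T → r1=0x73
[6] flags=1000 → (cmp)
[7] flags=1000 VC?T → r3=0x68
[8] flags=1000 VC?T → r0=0x45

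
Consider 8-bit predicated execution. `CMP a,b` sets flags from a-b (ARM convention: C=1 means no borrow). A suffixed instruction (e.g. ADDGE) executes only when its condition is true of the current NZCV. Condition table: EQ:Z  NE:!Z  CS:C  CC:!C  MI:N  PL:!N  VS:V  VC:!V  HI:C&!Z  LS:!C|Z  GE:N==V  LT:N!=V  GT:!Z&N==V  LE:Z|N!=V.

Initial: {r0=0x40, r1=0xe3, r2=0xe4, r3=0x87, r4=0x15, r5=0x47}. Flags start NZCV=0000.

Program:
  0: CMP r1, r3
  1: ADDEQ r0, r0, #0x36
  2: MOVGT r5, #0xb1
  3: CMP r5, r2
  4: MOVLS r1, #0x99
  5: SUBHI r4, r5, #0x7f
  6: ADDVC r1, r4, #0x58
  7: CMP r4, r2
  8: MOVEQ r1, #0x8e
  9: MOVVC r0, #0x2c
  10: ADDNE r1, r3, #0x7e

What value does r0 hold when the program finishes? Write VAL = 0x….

0: ✓ CMP  NZCV=0010
1: · ADDEQ
2: ✓ MOVGT  r5←0xb1
3: ✓ CMP  NZCV=1000
4: ✓ MOVLS  r1←0x99
5: · SUBHI
6: ✓ ADDVC  r1←0x6d
7: ✓ CMP  NZCV=0000
8: · MOVEQ
9: ✓ MOVVC  r0←0x2c
10: ✓ ADDNE  r1←0x05

VAL = 0x2c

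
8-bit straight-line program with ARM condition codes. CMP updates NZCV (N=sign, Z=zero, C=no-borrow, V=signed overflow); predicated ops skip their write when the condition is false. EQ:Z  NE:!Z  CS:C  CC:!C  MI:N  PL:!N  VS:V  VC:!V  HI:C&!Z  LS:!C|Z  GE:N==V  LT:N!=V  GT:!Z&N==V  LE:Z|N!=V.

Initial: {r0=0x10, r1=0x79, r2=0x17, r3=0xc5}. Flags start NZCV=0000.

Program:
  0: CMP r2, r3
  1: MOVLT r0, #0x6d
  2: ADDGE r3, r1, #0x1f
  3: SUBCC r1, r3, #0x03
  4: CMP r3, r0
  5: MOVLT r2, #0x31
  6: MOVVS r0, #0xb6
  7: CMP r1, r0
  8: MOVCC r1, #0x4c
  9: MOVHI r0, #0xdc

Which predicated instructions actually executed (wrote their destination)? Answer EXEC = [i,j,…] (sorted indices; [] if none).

0: ✓ CMP  NZCV=0000
1: · MOVLT
2: ✓ ADDGE  r3←0x98
3: ✓ SUBCC  r1←0x95
4: ✓ CMP  NZCV=1010
5: ✓ MOVLT  r2←0x31
6: · MOVVS
7: ✓ CMP  NZCV=1010
8: · MOVCC
9: ✓ MOVHI  r0←0xdc

EXEC = [2,3,5,9]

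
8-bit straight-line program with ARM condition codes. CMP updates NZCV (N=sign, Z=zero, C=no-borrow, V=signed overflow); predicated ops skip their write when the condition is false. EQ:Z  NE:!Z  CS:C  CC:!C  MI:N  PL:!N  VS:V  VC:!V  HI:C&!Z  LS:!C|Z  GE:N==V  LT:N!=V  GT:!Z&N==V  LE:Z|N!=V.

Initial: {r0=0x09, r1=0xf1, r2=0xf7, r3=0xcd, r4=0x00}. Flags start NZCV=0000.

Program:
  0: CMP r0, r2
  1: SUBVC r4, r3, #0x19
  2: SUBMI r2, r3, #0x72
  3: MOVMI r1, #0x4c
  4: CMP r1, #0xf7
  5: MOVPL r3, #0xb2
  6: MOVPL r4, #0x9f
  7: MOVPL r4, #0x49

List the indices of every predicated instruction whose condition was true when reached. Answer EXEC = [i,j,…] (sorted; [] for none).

0: ✓ CMP  NZCV=0000
1: ✓ SUBVC  r4←0xb4
2: · SUBMI
3: · MOVMI
4: ✓ CMP  NZCV=1000
5: · MOVPL
6: · MOVPL
7: · MOVPL

EXEC = [1]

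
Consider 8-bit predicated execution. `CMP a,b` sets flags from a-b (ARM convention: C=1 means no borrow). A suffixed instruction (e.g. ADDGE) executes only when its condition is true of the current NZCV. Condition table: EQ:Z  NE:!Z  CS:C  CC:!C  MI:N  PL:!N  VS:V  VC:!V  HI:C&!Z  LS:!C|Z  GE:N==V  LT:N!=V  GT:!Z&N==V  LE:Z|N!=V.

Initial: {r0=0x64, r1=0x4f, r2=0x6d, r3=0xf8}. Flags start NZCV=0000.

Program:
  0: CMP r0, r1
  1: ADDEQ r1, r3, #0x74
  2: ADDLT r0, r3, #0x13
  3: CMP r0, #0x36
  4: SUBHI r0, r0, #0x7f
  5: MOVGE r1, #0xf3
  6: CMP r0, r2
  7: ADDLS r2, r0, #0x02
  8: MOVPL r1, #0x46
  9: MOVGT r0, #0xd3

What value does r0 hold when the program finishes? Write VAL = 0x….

0: ✓ CMP  NZCV=0010
1: · ADDEQ
2: · ADDLT
3: ✓ CMP  NZCV=0010
4: ✓ SUBHI  r0←0xe5
5: ✓ MOVGE  r1←0xf3
6: ✓ CMP  NZCV=0011
7: · ADDLS
8: ✓ MOVPL  r1←0x46
9: · MOVGT

VAL = 0xe5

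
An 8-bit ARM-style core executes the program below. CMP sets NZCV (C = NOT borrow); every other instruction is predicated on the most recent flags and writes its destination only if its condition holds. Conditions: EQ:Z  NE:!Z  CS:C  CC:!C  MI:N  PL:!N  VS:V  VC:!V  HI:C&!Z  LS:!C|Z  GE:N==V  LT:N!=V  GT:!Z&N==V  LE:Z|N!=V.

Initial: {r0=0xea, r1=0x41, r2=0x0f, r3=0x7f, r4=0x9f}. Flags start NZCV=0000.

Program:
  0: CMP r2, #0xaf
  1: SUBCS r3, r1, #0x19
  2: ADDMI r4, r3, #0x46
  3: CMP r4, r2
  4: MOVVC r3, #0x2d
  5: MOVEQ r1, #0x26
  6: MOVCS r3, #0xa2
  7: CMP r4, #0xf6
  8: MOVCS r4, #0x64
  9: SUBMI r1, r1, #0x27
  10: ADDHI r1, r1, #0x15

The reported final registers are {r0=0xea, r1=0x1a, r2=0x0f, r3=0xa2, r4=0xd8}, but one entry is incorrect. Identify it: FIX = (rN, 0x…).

0: ✓ CMP  NZCV=0000
1: · SUBCS
2: · ADDMI
3: ✓ CMP  NZCV=1010
4: ✓ MOVVC  r3←0x2d
5: · MOVEQ
6: ✓ MOVCS  r3←0xa2
7: ✓ CMP  NZCV=1000
8: · MOVCS
9: ✓ SUBMI  r1←0x1a
10: · ADDHI

FIX = (r4, 0x9f)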